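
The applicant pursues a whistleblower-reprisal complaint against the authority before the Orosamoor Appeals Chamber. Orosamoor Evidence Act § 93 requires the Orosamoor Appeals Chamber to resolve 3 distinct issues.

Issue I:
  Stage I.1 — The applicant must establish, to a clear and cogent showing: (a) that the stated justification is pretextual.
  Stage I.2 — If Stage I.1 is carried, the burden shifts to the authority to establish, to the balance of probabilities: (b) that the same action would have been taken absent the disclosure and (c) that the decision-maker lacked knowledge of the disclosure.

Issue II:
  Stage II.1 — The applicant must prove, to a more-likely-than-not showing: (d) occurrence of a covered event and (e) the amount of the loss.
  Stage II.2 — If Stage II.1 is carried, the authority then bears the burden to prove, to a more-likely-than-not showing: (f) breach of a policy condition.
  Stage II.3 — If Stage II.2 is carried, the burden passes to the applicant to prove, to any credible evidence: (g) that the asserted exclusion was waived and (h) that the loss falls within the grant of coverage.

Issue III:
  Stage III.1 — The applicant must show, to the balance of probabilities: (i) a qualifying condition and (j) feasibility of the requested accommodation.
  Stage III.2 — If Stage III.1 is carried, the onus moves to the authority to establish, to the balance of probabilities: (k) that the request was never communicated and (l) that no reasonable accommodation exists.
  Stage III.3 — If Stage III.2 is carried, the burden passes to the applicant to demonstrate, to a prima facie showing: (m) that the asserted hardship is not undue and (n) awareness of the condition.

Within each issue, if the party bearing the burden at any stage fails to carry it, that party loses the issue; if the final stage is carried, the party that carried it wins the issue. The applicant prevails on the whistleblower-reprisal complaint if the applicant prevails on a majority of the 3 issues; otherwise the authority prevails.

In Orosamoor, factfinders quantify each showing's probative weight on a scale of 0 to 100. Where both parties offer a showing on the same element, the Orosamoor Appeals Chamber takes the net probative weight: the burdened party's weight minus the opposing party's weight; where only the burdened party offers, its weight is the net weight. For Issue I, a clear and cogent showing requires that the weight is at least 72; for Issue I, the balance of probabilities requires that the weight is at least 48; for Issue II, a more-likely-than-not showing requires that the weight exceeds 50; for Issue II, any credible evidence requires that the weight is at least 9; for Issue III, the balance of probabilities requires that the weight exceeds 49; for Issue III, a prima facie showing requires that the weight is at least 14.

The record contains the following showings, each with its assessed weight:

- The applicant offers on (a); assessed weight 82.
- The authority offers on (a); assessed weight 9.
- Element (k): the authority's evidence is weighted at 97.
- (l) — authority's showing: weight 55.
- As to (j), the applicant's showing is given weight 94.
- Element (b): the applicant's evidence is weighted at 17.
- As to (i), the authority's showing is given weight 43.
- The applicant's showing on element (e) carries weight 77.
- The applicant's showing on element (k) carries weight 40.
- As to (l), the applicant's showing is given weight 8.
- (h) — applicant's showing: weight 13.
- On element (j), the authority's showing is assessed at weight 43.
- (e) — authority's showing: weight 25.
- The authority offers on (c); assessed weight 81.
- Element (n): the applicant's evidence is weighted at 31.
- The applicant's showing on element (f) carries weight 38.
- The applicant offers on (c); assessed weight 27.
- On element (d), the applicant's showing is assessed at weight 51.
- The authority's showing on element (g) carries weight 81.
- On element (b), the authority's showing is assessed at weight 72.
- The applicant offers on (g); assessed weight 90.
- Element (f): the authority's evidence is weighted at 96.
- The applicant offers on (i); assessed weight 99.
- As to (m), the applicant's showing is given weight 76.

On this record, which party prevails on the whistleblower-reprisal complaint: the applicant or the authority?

— Issue I —
At Stage I.1 the applicant must meet a clear and cogent showing (weight is at least 72): on (a) the weight is 82 less the opposing 9 gives net 73, ≥ 72, so (a) meets the standard.
  The applicant carries Stage I.1; the authority now bears the burden.
At Stage I.2 the authority must meet the balance of probabilities (weight is at least 48): on (b) the weight is 72 less the opposing 17 gives net 55, ≥ 48, so (b) meets the standard; on (c) the weight is 81 less the opposing 27 gives net 54, ≥ 48, so (c) meets the standard.
  The authority carries the last stage.
With every stage satisfied, the authority prevails on this issue.
— Issue II —
Stage II.1 (applicant, a more-likely-than-not showing, weight exceeds 50): (d) 51 > 50 — meets; (e) net 77−25=52 > 50 — meets.
  All elements met. The burden passes to the authority.
Stage II.2 (authority, a more-likely-than-not showing, weight exceeds 50): (f) net 96−38=58 > 50 — meets.
  The authority carries Stage II.2; the applicant now bears the burden.
Stage II.3 (applicant, any credible evidence, weight is at least 9): (g) net 90−81=9 ≥ 9 — meets; (h) 13 ≥ 9 — meets.
  The applicant carries the last stage.
With every stage satisfied, the applicant prevails on this issue.
— Issue III —
Stage III.1 (applicant, the balance of probabilities, weight exceeds 49): (i) net 99−43=56 > 49 — meets; (j) net 94−43=51 > 49 — meets.
  Stage III.1 carried; the burden shifts to the authority.
Stage III.2 (authority, the balance of probabilities, weight exceeds 49): (k) net 97−40=57 > 49 — meets; (l) net 55−8=47 ≤ 49 — fails.
  Stage III.2 not carried; the authority fails its burden.
The applicant prevails on this issue.
Per-issue: Issue I → authority; Issue II → applicant; Issue III → applicant. The applicant must prevail on a majority of issues; overall, the applicant prevails.

applicant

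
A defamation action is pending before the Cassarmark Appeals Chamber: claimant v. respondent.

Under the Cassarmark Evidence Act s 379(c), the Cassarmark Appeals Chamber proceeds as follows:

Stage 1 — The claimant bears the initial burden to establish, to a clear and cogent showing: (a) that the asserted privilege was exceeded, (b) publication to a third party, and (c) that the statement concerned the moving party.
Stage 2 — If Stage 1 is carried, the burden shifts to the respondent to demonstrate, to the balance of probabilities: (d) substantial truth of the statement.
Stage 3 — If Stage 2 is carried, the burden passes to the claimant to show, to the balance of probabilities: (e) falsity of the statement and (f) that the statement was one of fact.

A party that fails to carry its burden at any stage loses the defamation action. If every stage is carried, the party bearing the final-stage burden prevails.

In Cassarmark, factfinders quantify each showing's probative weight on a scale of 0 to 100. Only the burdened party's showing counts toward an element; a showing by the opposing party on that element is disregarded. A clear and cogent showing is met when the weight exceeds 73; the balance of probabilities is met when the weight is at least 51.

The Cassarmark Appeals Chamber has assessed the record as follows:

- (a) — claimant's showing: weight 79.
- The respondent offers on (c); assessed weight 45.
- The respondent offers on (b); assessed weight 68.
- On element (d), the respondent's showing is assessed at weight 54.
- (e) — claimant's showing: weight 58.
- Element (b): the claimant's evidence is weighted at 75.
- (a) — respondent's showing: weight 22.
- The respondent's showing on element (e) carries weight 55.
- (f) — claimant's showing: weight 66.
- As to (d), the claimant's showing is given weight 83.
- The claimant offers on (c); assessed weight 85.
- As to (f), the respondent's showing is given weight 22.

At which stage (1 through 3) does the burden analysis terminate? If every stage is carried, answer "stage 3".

stage 3

Stage 1 — burden on claimant; standard: a clear and cogent showing (weight exceeds 73).
    (a): 79 (respondent's 22 disregarded) > 73 [met]
    (b): 75 (respondent's 68 disregarded) > 73 [met]
    (c): 85 (respondent's 45 disregarded) > 73 [met]
  Stage 1 is satisfied; the onus moves to the respondent.
Stage 2 — burden on respondent; standard: the balance of probabilities (weight is at least 51).
    (d): 54 (claimant's 83 disregarded) ≥ 51 [met]
  Stage 2 carried; the burden shifts to the claimant.
Stage 3 — burden on claimant; standard: the balance of probabilities (weight is at least 51).
    (e): 58 (respondent's 55 disregarded) ≥ 51 [met]
    (f): 66 (respondent's 22 disregarded) ≥ 51 [met]
  Stage 3 carried; the final stage is satisfied.
With every stage satisfied, the claimant prevails.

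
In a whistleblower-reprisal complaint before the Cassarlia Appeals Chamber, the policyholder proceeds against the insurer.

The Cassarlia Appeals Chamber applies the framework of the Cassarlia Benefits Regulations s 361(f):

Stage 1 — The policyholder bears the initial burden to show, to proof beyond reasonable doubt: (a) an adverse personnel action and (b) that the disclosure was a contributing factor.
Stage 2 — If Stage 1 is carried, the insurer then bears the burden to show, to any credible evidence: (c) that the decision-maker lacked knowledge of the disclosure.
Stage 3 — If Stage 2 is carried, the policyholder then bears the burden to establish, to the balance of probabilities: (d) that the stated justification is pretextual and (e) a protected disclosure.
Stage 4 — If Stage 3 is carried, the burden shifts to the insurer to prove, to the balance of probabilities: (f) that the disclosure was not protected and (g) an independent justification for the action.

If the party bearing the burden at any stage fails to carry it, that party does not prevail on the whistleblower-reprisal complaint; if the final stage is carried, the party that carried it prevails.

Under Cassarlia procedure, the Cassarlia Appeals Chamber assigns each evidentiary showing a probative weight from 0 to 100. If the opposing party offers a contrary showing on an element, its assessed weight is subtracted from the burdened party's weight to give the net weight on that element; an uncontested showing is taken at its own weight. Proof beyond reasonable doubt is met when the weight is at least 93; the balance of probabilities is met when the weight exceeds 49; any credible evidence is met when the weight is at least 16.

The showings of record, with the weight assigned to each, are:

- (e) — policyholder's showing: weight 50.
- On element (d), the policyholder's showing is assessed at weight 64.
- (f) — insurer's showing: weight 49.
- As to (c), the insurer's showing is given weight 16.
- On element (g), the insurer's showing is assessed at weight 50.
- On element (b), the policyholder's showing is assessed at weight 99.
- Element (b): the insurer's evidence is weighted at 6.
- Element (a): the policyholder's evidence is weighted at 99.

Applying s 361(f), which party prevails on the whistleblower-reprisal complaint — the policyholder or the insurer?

Stage 1 — burden on policyholder; standard: proof beyond reasonable doubt (weight is at least 93).
    (a): 99 ≥ 93 [met]
    (b): 99 − 6 = 93 ≥ 93 [met]
  Stage 1 carried; the burden shifts to the insurer.
Stage 2 — burden on insurer; standard: any credible evidence (weight is at least 16).
    (c): 16 ≥ 16 [met]
  All elements met. The burden passes to the policyholder.
Stage 3 — burden on policyholder; standard: the balance of probabilities (weight exceeds 49).
    (d): 64 > 49 [met]
    (e): 50 > 49 [met]
  Stage 3 carried; the burden shifts to the insurer.
Stage 4 — burden on insurer; standard: the balance of probabilities (weight exceeds 49).
    (f): 49 ≤ 49 [not met]
    (g): 50 > 49 [met]
  Stage 4 not carried; the insurer fails its burden.
So the policyholder prevails.

policyholder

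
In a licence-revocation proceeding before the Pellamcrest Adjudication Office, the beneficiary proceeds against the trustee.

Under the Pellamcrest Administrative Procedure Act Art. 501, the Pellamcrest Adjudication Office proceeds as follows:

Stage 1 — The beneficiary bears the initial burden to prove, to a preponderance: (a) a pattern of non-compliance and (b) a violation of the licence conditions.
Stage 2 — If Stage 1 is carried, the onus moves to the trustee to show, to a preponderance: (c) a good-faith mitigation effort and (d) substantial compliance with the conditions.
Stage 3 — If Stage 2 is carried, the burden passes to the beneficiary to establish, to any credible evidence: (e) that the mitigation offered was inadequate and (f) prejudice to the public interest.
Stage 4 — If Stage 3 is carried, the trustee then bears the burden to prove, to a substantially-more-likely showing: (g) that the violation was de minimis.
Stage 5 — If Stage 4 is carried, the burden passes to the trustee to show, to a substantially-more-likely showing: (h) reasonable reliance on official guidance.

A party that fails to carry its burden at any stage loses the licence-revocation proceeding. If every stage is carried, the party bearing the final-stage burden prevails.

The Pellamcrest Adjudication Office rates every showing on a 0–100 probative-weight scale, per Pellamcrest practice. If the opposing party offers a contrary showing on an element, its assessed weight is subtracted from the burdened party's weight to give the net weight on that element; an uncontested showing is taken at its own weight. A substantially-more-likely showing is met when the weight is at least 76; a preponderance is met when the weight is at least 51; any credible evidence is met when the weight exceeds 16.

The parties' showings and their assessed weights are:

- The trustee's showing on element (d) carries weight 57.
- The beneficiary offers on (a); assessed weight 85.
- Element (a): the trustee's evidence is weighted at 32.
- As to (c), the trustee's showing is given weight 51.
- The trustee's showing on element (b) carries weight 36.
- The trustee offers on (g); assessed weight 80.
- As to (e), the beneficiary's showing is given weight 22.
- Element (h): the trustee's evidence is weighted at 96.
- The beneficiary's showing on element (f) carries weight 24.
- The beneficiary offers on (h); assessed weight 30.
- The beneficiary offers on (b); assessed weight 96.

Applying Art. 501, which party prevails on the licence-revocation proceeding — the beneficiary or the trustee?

Stage 1 — burden on beneficiary; standard: a preponderance (weight is at least 51).
    (a): 85 − 32 = 53 ≥ 51 [met]
    (b): 96 − 36 = 60 ≥ 51 [met]
  The beneficiary carries Stage 1; the trustee now bears the burden.
Stage 2 — burden on trustee; standard: a preponderance (weight is at least 51).
    (c): 51 ≥ 51 [met]
    (d): 57 ≥ 51 [met]
  Stage 2 carried; the burden shifts to the beneficiary.
Stage 3 — burden on beneficiary; standard: any credible evidence (weight exceeds 16).
    (e): 22 > 16 [met]
    (f): 24 > 16 [met]
  All elements met. The burden passes to the trustee.
Stage 4 — burden on trustee; standard: a substantially-more-likely showing (weight is at least 76).
    (g): 80 ≥ 76 [met]
  Stage 4 is satisfied; the trustee continues to bear the burden.
Stage 5 — burden on trustee; standard: a substantially-more-likely showing (weight is at least 76).
    (h): 96 − 30 = 66 < 76 [not met]
  The trustee does not carry Stage 5.
So the beneficiary prevails.

beneficiary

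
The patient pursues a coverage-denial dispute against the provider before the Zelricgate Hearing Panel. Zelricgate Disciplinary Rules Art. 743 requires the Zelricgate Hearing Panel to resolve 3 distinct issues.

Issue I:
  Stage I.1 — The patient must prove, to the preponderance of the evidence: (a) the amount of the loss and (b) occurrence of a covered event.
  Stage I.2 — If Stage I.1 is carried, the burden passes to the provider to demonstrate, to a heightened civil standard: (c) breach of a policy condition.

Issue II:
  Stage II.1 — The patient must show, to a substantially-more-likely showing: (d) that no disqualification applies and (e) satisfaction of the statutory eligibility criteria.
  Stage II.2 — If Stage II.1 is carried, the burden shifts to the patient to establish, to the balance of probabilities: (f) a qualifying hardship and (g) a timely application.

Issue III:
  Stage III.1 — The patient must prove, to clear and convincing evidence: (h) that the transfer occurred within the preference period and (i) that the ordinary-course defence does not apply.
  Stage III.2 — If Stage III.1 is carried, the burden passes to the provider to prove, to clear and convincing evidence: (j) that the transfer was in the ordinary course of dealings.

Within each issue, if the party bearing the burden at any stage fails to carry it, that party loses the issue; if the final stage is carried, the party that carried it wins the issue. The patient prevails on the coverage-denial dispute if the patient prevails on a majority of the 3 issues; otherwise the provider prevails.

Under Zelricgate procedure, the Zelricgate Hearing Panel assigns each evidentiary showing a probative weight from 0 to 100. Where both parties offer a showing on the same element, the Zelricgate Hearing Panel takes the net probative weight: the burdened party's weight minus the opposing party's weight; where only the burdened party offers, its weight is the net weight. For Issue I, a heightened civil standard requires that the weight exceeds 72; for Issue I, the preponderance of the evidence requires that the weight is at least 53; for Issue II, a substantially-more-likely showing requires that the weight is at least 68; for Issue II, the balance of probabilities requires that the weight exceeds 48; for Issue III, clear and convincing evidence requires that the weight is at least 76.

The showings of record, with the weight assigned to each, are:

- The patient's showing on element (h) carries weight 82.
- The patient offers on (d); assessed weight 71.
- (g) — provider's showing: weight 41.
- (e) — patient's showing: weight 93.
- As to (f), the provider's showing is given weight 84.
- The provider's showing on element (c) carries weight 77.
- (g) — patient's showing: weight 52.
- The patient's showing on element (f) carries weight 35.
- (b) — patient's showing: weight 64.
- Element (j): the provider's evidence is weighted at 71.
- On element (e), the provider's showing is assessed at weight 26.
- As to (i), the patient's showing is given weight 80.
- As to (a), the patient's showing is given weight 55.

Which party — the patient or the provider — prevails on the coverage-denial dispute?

— Issue I —
At Stage I.1 the patient must meet the preponderance of the evidence (weight is at least 53): on (a) the weight is 55, ≥ 53, so (a) meets the standard; on (b) the weight is 64, ≥ 53, so (b) meets the standard.
  The patient carries Stage I.1; the provider now bears the burden.
At Stage I.2 the provider must meet a heightened civil standard (weight exceeds 72): on (c) the weight is 77, > 72, so (c) meets the standard.
  All elements met at the final stage.
Every stage carried; the provider prevails on this issue.
— Issue II —
At Stage II.1 the patient must meet a substantially-more-likely showing (weight is at least 68): on (d) the weight is 71, which does reach 68, so (d) meets the standard; on (e) the weight is 93 less the opposing 26 gives net 67, which does not reach 68, so (e) does not meet the standard.
  Not every element is met, so the patient fails to carry Stage II.1.
The provider prevails on this issue.
— Issue III —
At Stage III.1 the patient must meet clear and convincing evidence (weight is at least 76): on (h) the weight is 82, which does reach 76, so (h) meets the standard; on (i) the weight is 80, which does reach 76, so (i) meets the standard.
  The patient carries Stage III.1; the provider now bears the burden.
At Stage III.2 the provider must meet clear and convincing evidence (weight is at least 76): on (j) the weight is 71, < 76, so (j) does not meet the standard.
  The provider does not carry Stage III.2.
The patient prevails on this issue.
Per-issue: Issue I → provider; Issue II → provider; Issue III → patient. The patient must prevail on a majority of issues; overall, the provider prevails.

provider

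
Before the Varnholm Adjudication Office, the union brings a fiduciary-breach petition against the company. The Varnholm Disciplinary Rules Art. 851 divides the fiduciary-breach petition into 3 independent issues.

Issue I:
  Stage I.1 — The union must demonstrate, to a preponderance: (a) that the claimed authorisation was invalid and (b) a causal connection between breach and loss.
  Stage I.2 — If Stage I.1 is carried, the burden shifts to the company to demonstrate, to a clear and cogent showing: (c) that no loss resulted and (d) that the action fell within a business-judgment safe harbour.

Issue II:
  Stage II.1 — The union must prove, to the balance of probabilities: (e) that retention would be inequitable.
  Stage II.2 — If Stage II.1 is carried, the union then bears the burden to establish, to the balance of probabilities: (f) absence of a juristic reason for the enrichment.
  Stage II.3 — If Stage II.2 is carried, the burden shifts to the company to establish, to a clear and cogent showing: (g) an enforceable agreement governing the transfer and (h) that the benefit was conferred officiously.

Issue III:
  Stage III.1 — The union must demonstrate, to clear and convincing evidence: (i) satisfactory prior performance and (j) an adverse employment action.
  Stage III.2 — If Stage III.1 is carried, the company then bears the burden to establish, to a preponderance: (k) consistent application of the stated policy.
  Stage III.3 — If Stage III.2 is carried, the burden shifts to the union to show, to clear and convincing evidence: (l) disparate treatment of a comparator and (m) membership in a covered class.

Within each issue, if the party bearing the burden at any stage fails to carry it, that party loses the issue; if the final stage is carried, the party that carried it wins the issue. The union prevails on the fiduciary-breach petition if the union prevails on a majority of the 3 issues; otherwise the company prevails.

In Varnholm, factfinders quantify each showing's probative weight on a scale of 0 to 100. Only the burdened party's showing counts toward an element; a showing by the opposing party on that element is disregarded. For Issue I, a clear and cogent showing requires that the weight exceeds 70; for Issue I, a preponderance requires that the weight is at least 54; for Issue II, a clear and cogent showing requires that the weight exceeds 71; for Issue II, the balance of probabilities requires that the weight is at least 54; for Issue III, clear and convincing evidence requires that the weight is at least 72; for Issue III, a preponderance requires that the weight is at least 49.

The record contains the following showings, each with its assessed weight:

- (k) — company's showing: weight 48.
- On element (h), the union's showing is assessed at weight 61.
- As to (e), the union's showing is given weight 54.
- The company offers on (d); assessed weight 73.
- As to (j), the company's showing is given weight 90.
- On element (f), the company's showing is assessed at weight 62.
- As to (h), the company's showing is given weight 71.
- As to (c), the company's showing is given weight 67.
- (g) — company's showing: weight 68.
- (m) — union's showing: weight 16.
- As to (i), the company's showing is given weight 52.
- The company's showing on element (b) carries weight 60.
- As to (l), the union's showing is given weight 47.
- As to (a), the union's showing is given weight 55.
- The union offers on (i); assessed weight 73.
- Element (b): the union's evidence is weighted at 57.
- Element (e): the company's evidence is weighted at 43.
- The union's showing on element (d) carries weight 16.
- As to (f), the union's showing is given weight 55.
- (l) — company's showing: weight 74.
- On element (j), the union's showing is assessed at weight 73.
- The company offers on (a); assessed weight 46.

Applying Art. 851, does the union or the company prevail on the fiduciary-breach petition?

— Issue I —
Stage I.1 — burden on union; standard: a preponderance (weight is at least 54).
    (a): 55 (company's 46 disregarded) ≥ 54 [met]
    (b): 57 (company's 60 disregarded) ≥ 54 [met]
  The union carries Stage I.1; the company now bears the burden.
Stage I.2 — burden on company; standard: a clear and cogent showing (weight exceeds 70).
    (c): 67 ≤ 70 [not met]
    (d): 73 (union's 16 disregarded) > 70 [met]
  The company does not carry Stage I.2.
The union prevails on this issue.
— Issue II —
Stage II.1 — burden on union; standard: the balance of probabilities (weight is at least 54).
    (e): 54 (company's 43 disregarded) ≥ 54 [met]
  All elements met. The union retains the burden for Stage II.2.
Stage II.2 — burden on union; standard: the balance of probabilities (weight is at least 54).
    (f): 55 (company's 62 disregarded) ≥ 54 [met]
  Stage II.2 is satisfied; the onus moves to the company.
Stage II.3 — burden on company; standard: a clear and cogent showing (weight exceeds 71).
    (g): 68 ≤ 71 [not met]
    (h): 71 (union's 61 disregarded) ≤ 71 [not met]
  The company does not carry Stage II.3.
The union prevails on this issue.
— Issue III —
At Stage III.1 the union must meet clear and convincing evidence (weight is at least 72): on (i) the weight is 73 (the company's 52 is given no effect), which does reach 72, so (i) meets the standard; on (j) the weight is 73 (the company's 90 is given no effect), which does reach 72, so (j) meets the standard.
  All elements met. The burden passes to the company.
At Stage III.2 the company must meet a preponderance (weight is at least 49): on (k) the weight is 48, < 49, so (k) does not meet the standard.
  The company does not carry Stage III.2.
The union prevails on this issue.
Per-issue: Issue I → union; Issue II → union; Issue III → union. The union must prevail on a majority of issues; overall, the union prevails.

union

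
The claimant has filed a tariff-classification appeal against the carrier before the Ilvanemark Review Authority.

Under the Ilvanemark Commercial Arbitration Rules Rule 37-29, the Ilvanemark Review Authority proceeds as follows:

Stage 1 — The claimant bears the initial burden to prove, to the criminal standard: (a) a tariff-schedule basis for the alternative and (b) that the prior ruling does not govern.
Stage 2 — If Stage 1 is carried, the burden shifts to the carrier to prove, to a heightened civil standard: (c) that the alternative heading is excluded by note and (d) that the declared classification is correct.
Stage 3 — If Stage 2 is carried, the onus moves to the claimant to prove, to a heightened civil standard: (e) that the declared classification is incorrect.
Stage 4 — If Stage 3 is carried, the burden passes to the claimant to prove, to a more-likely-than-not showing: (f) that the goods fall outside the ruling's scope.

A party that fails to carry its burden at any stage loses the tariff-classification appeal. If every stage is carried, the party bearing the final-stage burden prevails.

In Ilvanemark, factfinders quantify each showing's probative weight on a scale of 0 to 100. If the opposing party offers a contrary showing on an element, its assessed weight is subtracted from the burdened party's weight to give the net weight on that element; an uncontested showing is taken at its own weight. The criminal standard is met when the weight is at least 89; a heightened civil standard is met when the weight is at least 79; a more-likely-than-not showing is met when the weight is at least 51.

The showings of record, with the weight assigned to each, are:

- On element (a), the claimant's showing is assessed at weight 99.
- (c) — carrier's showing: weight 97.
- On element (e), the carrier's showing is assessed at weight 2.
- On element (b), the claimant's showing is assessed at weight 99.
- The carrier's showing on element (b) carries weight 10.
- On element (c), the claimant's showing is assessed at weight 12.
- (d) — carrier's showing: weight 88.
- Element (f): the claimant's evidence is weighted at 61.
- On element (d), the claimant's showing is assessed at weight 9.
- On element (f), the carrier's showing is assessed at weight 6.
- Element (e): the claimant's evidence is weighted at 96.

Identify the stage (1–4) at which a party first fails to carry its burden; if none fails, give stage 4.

Stage 1 (claimant, the criminal standard, weight is at least 89): (a) 99 ≥ 89 — meets; (b) net 99−10=89 ≥ 89 — meets.
  The claimant carries Stage 1; the carrier now bears the burden.
Stage 2 (carrier, a heightened civil standard, weight is at least 79): (c) net 97−12=85 ≥ 79 — meets; (d) net 88−9=79 ≥ 79 — meets.
  Stage 2 is satisfied; the onus moves to the claimant.
Stage 3 (claimant, a heightened civil standard, weight is at least 79): (e) net 96−2=94 ≥ 79 — meets.
  All elements met. The claimant retains the burden for Stage 4.
Stage 4 (claimant, a more-likely-than-not showing, weight is at least 51): (f) net 61−6=55 ≥ 51 — meets.
  The claimant carries the last stage.
With every stage satisfied, the claimant prevails.

stage 4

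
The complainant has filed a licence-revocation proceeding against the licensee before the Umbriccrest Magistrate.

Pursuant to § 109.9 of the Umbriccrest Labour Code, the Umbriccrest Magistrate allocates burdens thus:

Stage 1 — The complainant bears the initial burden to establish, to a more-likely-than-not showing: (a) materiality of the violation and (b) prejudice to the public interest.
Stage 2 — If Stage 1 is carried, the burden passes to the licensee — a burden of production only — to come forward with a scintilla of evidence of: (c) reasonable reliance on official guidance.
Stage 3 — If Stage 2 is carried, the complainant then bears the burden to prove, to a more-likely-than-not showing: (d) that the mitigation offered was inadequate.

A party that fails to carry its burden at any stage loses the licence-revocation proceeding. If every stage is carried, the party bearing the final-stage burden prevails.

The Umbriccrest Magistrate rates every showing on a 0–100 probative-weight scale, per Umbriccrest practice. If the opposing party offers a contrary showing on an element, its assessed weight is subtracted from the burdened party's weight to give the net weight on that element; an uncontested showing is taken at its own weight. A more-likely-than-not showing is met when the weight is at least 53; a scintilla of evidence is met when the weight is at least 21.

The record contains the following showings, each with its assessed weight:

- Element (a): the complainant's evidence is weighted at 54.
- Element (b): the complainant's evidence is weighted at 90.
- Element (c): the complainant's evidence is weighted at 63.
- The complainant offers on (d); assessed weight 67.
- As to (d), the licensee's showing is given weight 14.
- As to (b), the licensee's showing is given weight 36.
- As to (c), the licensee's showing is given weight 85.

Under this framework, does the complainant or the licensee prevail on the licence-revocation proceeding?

Stage 1 — burden on complainant; standard: a more-likely-than-not showing (weight is at least 53).
    (a): 54 ≥ 53 [met]
    (b): 90 − 36 = 54 ≥ 53 [met]
  All elements met. The burden passes to the licensee.
Stage 2 — burden on licensee; standard: a scintilla of evidence (weight is at least 21).
    (c): 85 − 63 = 22 ≥ 21 [met]
  Stage 2 carried; the burden shifts to the complainant.
Stage 3 — burden on complainant; standard: a more-likely-than-not showing (weight is at least 53).
    (d): 67 − 14 = 53 ≥ 53 [met]
  Stage 3 carried; the final stage is satisfied.
With every stage satisfied, the complainant prevails.

complainant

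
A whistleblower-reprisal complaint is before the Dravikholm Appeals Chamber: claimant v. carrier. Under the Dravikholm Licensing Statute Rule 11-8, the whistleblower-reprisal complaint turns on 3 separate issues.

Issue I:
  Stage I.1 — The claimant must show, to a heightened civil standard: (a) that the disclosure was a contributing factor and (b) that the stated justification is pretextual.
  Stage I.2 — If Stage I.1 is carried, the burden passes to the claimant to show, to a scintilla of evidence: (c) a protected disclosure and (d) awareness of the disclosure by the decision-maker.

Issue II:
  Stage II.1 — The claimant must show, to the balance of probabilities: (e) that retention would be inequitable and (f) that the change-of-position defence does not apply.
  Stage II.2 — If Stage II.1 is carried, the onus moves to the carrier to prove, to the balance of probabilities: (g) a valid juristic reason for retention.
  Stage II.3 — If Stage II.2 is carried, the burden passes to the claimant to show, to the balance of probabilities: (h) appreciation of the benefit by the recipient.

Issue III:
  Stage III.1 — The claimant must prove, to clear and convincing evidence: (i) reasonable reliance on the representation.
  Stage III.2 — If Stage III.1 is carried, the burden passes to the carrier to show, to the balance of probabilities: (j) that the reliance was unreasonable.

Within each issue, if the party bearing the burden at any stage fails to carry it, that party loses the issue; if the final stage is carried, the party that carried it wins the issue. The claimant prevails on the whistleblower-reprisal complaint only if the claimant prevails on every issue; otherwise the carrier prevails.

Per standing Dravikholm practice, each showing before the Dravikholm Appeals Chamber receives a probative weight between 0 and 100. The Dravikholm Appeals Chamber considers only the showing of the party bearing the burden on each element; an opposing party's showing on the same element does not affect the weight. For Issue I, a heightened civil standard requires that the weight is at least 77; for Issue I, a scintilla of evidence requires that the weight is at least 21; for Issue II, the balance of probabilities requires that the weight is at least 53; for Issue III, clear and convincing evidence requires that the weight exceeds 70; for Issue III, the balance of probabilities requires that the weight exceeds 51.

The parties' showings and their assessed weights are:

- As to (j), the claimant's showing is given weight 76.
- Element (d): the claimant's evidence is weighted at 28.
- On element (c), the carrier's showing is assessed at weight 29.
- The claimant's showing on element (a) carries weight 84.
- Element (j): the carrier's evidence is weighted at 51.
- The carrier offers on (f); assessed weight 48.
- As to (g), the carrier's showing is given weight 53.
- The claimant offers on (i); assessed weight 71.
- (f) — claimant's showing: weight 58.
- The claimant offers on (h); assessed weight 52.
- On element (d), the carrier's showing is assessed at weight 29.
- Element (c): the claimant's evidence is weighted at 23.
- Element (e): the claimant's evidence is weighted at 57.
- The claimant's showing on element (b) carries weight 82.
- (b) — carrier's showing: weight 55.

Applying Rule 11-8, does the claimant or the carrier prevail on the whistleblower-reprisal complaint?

— Issue I —
At Stage I.1 the claimant must meet a heightened civil standard (weight is at least 77): on (a) the weight is 84, ≥ 77, so (a) meets the standard; on (b) the weight is 82 (the carrier's 55 is given no effect), ≥ 77, so (b) meets the standard.
  Stage I.1 is satisfied; the claimant continues to bear the burden.
At Stage I.2 the claimant must meet a scintilla of evidence (weight is at least 21): on (c) the weight is 23 (the carrier's 29 is given no effect), which does reach 21, so (c) meets the standard; on (d) the weight is 28 (the carrier's 29 is given no effect), which does reach 21, so (d) meets the standard.
  The claimant carries the last stage.
All stages carried — the claimant prevails on this issue.
— Issue II —
Stage II.1 — burden on claimant; standard: the balance of probabilities (weight is at least 53).
    (e): 57 ≥ 53 [met]
    (f): 58 (carrier's 48 disregarded) ≥ 53 [met]
  The claimant carries Stage II.1; the carrier now bears the burden.
Stage II.2 — burden on carrier; standard: the balance of probabilities (weight is at least 53).
    (g): 53 ≥ 53 [met]
  The carrier carries Stage II.2; the claimant now bears the burden.
Stage II.3 — burden on claimant; standard: the balance of probabilities (weight is at least 53).
    (h): 52 < 53 [not met]
  Stage II.3 not carried; the claimant fails its burden.
So the carrier prevails on this issue.
— Issue III —
Stage III.1 (claimant, clear and convincing evidence, weight exceeds 70): (i) 71 > 70 — meets.
  Stage III.1 is satisfied; the onus moves to the carrier.
Stage III.2 (carrier, the balance of probabilities, weight exceeds 51): (j) 51 (claimant's 76 disregarded) ≤ 51 — fails.
  Stage III.2 not carried; the carrier fails its burden.
So the claimant prevails on this issue.
Per-issue: Issue I → claimant; Issue II → carrier; Issue III → claimant. The claimant must prevail on every issue; overall, the carrier prevails.

carrier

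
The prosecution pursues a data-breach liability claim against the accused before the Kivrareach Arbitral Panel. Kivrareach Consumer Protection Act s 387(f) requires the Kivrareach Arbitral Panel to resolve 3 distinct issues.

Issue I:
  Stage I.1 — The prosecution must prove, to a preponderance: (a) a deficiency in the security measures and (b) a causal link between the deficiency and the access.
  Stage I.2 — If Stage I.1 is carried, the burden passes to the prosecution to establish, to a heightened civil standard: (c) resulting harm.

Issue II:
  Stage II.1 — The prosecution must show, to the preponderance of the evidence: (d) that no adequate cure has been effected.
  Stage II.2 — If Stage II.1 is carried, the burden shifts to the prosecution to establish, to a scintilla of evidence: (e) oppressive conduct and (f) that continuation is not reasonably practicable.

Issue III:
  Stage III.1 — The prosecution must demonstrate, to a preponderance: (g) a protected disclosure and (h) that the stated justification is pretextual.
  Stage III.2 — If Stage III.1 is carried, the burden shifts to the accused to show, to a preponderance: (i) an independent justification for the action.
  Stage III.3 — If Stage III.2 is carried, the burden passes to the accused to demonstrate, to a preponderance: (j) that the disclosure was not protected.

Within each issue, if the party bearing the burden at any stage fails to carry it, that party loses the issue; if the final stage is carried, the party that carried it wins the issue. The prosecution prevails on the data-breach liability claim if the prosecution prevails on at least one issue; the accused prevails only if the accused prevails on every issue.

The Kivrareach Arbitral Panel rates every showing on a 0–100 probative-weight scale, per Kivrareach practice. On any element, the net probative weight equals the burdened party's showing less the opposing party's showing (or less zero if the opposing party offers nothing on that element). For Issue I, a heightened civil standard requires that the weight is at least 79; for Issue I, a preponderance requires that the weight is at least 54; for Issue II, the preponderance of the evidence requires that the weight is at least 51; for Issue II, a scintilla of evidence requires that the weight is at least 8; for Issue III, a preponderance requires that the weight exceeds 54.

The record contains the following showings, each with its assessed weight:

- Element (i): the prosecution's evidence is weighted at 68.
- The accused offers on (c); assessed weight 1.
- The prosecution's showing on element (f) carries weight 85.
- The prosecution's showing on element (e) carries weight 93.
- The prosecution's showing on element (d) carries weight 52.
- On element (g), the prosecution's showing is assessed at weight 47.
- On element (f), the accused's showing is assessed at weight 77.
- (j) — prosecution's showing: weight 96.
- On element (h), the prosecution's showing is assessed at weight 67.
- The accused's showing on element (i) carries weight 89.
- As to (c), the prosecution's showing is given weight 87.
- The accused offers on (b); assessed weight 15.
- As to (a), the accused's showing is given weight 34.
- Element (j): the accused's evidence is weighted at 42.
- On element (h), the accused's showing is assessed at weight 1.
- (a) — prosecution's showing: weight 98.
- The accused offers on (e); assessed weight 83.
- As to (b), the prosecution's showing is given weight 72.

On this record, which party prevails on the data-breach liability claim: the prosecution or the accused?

— Issue I —
At Stage I.1 the prosecution must meet a preponderance (weight is at least 54): on (a) the weight is 98 less the opposing 34 gives net 64, ≥ 54, so (a) meets the standard; on (b) the weight is 72 less the opposing 15 gives net 57, which does reach 54, so (b) meets the standard.
  All elements met. The prosecution retains the burden for Stage I.2.
At Stage I.2 the prosecution must meet a heightened civil standard (weight is at least 79): on (c) the weight is 87 less the opposing 1 gives net 86, ≥ 79, so (c) meets the standard.
  The prosecution carries the last stage.
Every stage carried; the prosecution prevails on this issue.
— Issue II —
Stage II.1 (prosecution, the preponderance of the evidence, weight is at least 51): (d) 52 ≥ 51 — meets.
  All elements met. The prosecution retains the burden for Stage II.2.
Stage II.2 (prosecution, a scintilla of evidence, weight is at least 8): (e) net 93−83=10 ≥ 8 — meets; (f) net 85−77=8 ≥ 8 — meets.
  All elements met at the final stage.
With every stage satisfied, the prosecution prevails on this issue.
— Issue III —
At Stage III.1 the prosecution must meet a preponderance (weight exceeds 54): on (g) the weight is 47, which does not exceed 54, so (g) does not meet the standard; on (h) the weight is 67 less the opposing 1 gives net 66, > 54, so (h) meets the standard.
  Not every element is met, so the prosecution fails to carry Stage III.1.
The accused prevails on this issue.
Per-issue: Issue I → prosecution; Issue II → prosecution; Issue III → accused. The prosecution must prevail on at least one issue; overall, the prosecution prevails.

prosecution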